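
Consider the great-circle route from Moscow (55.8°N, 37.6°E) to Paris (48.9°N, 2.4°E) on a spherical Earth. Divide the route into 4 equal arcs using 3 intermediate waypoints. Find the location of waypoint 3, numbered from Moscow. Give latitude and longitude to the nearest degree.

Write both endpoints as unit vectors p₁, p₂ with components (cos φ cos λ, cos φ sin λ, sin φ).
The central angle between the endpoints is δ = arccos(p₁·p₂) ≈ 0.389 rad (22.3°).
Interpolate at f = 3/4 with slerp weights a = sin((1−f)δ)/sin δ ≈ 0.256, b = sin(fδ)/sin δ ≈ 0.758.
p = a·p₁ + b·p₂ ≈ (0.612, 0.109, 0.783); φ = arcsin(p_z) ≈ 51.56°, λ = atan2(p_y, p_x) ≈ 10.07°.

≈ 52°N, 10°E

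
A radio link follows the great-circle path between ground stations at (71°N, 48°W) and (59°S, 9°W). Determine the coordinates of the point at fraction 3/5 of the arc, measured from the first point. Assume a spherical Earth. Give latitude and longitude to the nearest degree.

Convert each endpoint to a unit vector on the sphere (x = cos φ cos λ, y = cos φ sin λ, z = sin φ).
The central angle between the endpoints is δ = arccos(p₁·p₂) ≈ 2.319 rad (132.9°).
Interpolate at f = 3/5 with slerp weights a = sin((1−f)δ)/sin δ ≈ 1.091, b = sin(fδ)/sin δ ≈ 1.342.
p = a·p₁ + b·p₂ ≈ (0.921, -0.372, -0.118); φ = arcsin(p_z) ≈ -6.80°, λ = atan2(p_y, p_x) ≈ -22.02°.

≈ (7°S, 22°W)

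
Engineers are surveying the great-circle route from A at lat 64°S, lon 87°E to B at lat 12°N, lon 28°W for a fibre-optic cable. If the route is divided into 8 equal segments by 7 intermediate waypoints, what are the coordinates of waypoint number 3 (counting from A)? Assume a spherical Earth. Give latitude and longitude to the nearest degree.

≈ lat 49°S, lon 10°E

Write both endpoints as unit vectors p₁, p₂ with components (cos φ cos λ, cos φ sin λ, sin φ).
The central angle between the endpoints is δ = arccos(p₁·p₂) ≈ 1.948 rad (111.6°).
Interpolate at f = 3/8 with slerp weights a = sin((1−f)δ)/sin δ ≈ 1.009, b = sin(fδ)/sin δ ≈ 0.718.
p = a·p₁ + b·p₂ ≈ (0.643, 0.112, -0.758); φ = arcsin(p_z) ≈ -49.26°, λ = atan2(p_y, p_x) ≈ 9.90°.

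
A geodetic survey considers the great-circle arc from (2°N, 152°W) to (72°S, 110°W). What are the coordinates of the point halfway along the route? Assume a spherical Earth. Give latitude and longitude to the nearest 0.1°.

From cos δ = sin φ₁ sin φ₂ + cos φ₁ cos φ₂ cos Δλ, the central angle is δ ≈ 1.373 rad (78.7°).
Interpolate at f = 1/2 with slerp weights a = sin((1−f)δ)/sin δ ≈ 0.646, b = sin(fδ)/sin δ ≈ 0.646.
p = a·p₁ + b·p₂ ≈ (-0.639, -0.491, -0.592); φ = arcsin(p_z) ≈ -36.32°, λ = atan2(p_y, p_x) ≈ -142.45°.

≈ (36.3°S, 142.4°W)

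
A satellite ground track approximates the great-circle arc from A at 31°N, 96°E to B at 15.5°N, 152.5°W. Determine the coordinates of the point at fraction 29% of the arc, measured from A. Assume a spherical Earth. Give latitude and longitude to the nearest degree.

≈ 39°N, 130°E

Write both endpoints as unit vectors p₁, p₂ with components (cos φ cos λ, cos φ sin λ, sin φ).
The central angle between the endpoints is δ = arccos(p₁·p₂) ≈ 1.737 rad (99.5°).
Interpolate at f = 0.29 with slerp weights a = sin((1−f)δ)/sin δ ≈ 0.957, b = sin(fδ)/sin δ ≈ 0.489.
p = a·p₁ + b·p₂ ≈ (-0.504, 0.598, 0.623); φ = arcsin(p_z) ≈ 38.57°, λ = atan2(p_y, p_x) ≈ 130.13°.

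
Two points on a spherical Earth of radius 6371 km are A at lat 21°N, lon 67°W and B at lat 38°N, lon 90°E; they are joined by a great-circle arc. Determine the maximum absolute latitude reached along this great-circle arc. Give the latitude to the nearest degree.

≈ 71°N

The great circle lies in the plane with unit normal n̂ = (p₁ × p₂)/|p₁ × p₂|.
Here n̂_z ≈ +0.323; the vertex latitude is φ_max = arccos|n̂_z| ≈ 71.2°.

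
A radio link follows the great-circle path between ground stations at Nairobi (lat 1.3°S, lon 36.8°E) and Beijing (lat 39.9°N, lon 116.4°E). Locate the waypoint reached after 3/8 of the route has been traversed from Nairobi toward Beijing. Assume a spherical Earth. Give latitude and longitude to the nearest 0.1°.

Convert each endpoint to a unit vector on the sphere (x = cos φ cos λ, y = cos φ sin λ, z = sin φ).
The central angle between the endpoints is δ = arccos(p₁·p₂) ≈ 1.447 rad (82.9°).
Interpolate at f = 3/8 with slerp weights a = sin((1−f)δ)/sin δ ≈ 0.792, b = sin(fδ)/sin δ ≈ 0.520.
p = a·p₁ + b·p₂ ≈ (0.457, 0.832, 0.316); φ = arcsin(p_z) ≈ 18.41°, λ = atan2(p_y, p_x) ≈ 61.24°.

≈ lat 18.4°N, lon 61.2°E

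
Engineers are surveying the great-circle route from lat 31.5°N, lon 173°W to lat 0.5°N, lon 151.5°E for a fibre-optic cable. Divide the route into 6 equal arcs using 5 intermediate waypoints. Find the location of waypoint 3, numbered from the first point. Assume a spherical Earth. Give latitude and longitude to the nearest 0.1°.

≈ lat 16.8°N, lon 167.8°E

Write both endpoints as unit vectors p₁, p₂ with components (cos φ cos λ, cos φ sin λ, sin φ).
The central angle between the endpoints is δ = arccos(p₁·p₂) ≈ 0.797 rad (45.7°).
Interpolate at f = 3/6 with slerp weights a = sin((1−f)δ)/sin δ ≈ 0.543, b = sin(fδ)/sin δ ≈ 0.543.
p = a·p₁ + b·p₂ ≈ (-0.936, 0.202, 0.288); φ = arcsin(p_z) ≈ 16.75°, λ = atan2(p_y, p_x) ≈ 167.79°.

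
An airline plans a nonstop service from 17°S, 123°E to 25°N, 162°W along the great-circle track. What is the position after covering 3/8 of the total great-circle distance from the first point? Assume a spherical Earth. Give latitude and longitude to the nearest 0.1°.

≈ 0.6°S, 150.4°E

Write both endpoints as unit vectors p₁, p₂ with components (cos φ cos λ, cos φ sin λ, sin φ).
The central angle between the endpoints is δ = arccos(p₁·p₂) ≈ 1.470 rad (84.2°).
Interpolate at f = 3/8 with slerp weights a = sin((1−f)δ)/sin δ ≈ 0.799, b = sin(fδ)/sin δ ≈ 0.526.
p = a·p₁ + b·p₂ ≈ (-0.870, 0.493, -0.011); φ = arcsin(p_z) ≈ -0.64°, λ = atan2(p_y, p_x) ≈ 150.44°.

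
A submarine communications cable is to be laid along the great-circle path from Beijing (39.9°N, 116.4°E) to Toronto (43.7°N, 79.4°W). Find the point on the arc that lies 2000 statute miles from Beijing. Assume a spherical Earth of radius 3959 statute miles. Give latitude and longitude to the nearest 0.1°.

≈ 67.7°N, 131.0°E

Write both endpoints as unit vectors p₁, p₂ with components (cos φ cos λ, cos φ sin λ, sin φ).
The central angle between the endpoints is δ = arccos(p₁·p₂) ≈ 1.661 rad (95.2°). The total great-circle distance is δ·R ≈ 1.661 × 3959 ≈ 6578 mi, so the target fraction is f = 2000/6578 ≈ 0.304.
Interpolate at f ≈ 0.304 with slerp weights a = sin((1−f)δ)/sin δ ≈ 0.919, b = sin(fδ)/sin δ ≈ 0.486.
p = a·p₁ + b·p₂ ≈ (-0.249, 0.286, 0.925); φ = arcsin(p_z) ≈ 67.71°, λ = atan2(p_y, p_x) ≈ 131.01°.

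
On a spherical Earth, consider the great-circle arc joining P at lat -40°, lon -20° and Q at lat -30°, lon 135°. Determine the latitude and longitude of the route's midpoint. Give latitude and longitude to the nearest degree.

Convert each endpoint to a unit vector on the sphere (x = cos φ cos λ, y = cos φ sin λ, z = sin φ).
The central angle between the endpoints is δ = arccos(p₁·p₂) ≈ 1.854 rad (106.3°).
Interpolate at f = 1/2 with slerp weights a = sin((1−f)δ)/sin δ ≈ 0.833, b = sin(fδ)/sin δ ≈ 0.833.
p = a·p₁ + b·p₂ ≈ (0.090, 0.292, -0.952); φ = arcsin(p_z) ≈ -72.22°, λ = atan2(p_y, p_x) ≈ 72.95°.

≈ lat -72°, lon 73°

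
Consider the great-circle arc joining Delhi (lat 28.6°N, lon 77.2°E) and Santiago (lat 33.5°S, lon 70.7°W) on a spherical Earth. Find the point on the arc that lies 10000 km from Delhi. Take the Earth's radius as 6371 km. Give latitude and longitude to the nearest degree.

≈ lat 16°S, lon 4°W

Write both endpoints as unit vectors p₁, p₂ with components (cos φ cos λ, cos φ sin λ, sin φ).
The central angle between the endpoints is δ = arccos(p₁·p₂) ≈ 2.656 rad (152.2°). The total great-circle distance is δ·R ≈ 2.656 × 6371 ≈ 16922 km, so the target fraction is f = 10000/16922 ≈ 0.591.
Interpolate at f ≈ 0.591 with slerp weights a = sin((1−f)δ)/sin δ ≈ 1.896, b = sin(fδ)/sin δ ≈ 2.143.
p = a·p₁ + b·p₂ ≈ (0.959, -0.063, -0.275); φ = arcsin(p_z) ≈ -15.96°, λ = atan2(p_y, p_x) ≈ -3.75°.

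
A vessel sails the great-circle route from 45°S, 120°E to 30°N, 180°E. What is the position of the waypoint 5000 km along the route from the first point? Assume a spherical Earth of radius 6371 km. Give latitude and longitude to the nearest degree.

Convert each endpoint to a unit vector on the sphere (x = cos φ cos λ, y = cos φ sin λ, z = sin φ).
The central angle between the endpoints is δ = arccos(p₁·p₂) ≈ 1.618 rad (92.7°). The total great-circle distance is δ·R ≈ 1.618 × 6371 ≈ 10309 km, so the target fraction is f = 5000/10309 ≈ 0.485.
Interpolate at f ≈ 0.485 with slerp weights a = sin((1−f)δ)/sin δ ≈ 0.741, b = sin(fδ)/sin δ ≈ 0.707.
p = a·p₁ + b·p₂ ≈ (-0.875, 0.454, -0.170); φ = arcsin(p_z) ≈ -9.80°, λ = atan2(p_y, p_x) ≈ 152.58°.

≈ 10°S, 153°E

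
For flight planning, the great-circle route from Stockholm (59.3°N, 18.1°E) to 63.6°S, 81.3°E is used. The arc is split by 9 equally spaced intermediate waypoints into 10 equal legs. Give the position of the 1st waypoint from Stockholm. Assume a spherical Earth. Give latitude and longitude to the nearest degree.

Write both endpoints as unit vectors p₁, p₂ with components (cos φ cos λ, cos φ sin λ, sin φ).
The central angle between the endpoints is δ = arccos(p₁·p₂) ≈ 2.302 rad (131.9°).
Interpolate at f = 1/10 with slerp weights a = sin((1−f)δ)/sin δ ≈ 1.178, b = sin(fδ)/sin δ ≈ 0.307.
p = a·p₁ + b·p₂ ≈ (0.592, 0.322, 0.739); φ = arcsin(p_z) ≈ 47.61°, λ = atan2(p_y, p_x) ≈ 28.50°.

≈ 48°N, 28°E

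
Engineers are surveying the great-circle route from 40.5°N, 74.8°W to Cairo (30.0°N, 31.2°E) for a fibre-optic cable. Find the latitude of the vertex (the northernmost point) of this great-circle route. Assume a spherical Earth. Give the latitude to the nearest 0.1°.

≈ 50.2°N

The great circle lies in the plane with unit normal n̂ = (p₁ × p₂)/|p₁ × p₂|.
Here n̂_z ≈ +0.640; the vertex latitude is φ_max = arccos|n̂_z| ≈ 50.2°.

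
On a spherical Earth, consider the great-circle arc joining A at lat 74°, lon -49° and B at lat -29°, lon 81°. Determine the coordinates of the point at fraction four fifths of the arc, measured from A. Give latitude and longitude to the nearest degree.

≈ lat -4°, lon 74°

Write both endpoints as unit vectors p₁, p₂ with components (cos φ cos λ, cos φ sin λ, sin φ).
The central angle between the endpoints is δ = arccos(p₁·p₂) ≈ 2.241 rad (128.4°).
Interpolate at f = 4/5 with slerp weights a = sin((1−f)δ)/sin δ ≈ 0.553, b = sin(fδ)/sin δ ≈ 1.245.
p = a·p₁ + b·p₂ ≈ (0.270, 0.960, -0.072); φ = arcsin(p_z) ≈ -4.13°, λ = atan2(p_y, p_x) ≈ 74.28°.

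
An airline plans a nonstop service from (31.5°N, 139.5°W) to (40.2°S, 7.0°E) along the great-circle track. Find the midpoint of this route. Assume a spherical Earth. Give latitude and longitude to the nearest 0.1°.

From cos δ = sin φ₁ sin φ₂ + cos φ₁ cos φ₂ cos Δλ, the central angle is δ ≈ 2.647 rad (151.7°).
Interpolate at f = 1/2 with slerp weights a = sin((1−f)δ)/sin δ ≈ 2.044, b = sin(fδ)/sin δ ≈ 2.044.
p = a·p₁ + b·p₂ ≈ (0.224, -0.942, -0.251); φ = arcsin(p_z) ≈ -14.56°, λ = atan2(p_y, p_x) ≈ -76.60°.

≈ (14.6°S, 76.6°W)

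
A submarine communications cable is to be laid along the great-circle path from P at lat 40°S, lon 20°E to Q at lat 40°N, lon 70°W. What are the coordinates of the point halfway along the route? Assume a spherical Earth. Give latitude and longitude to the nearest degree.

Convert each endpoint to a unit vector on the sphere (x = cos φ cos λ, y = cos φ sin λ, z = sin φ).
The central angle between the endpoints is δ = arccos(p₁·p₂) ≈ 1.997 rad (114.4°).
Interpolate at f = 1/2 with slerp weights a = sin((1−f)δ)/sin δ ≈ 0.923, b = sin(fδ)/sin δ ≈ 0.923.
p = a·p₁ + b·p₂ ≈ (0.906, -0.423, 0.000); φ = arcsin(p_z) ≈ 0.00°, λ = atan2(p_y, p_x) ≈ -25.00°.

≈ lat 0°N, lon 25°W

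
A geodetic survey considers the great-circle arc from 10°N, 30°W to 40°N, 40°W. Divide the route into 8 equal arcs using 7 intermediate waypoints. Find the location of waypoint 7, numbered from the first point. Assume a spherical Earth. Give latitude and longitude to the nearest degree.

Write both endpoints as unit vectors p₁, p₂ with components (cos φ cos λ, cos φ sin λ, sin φ).
The central angle between the endpoints is δ = arccos(p₁·p₂) ≈ 0.546 rad (31.3°).
Interpolate at f = 7/8 with slerp weights a = sin((1−f)δ)/sin δ ≈ 0.131, b = sin(fδ)/sin δ ≈ 0.885.
p = a·p₁ + b·p₂ ≈ (0.632, -0.501, 0.592); φ = arcsin(p_z) ≈ 36.30°, λ = atan2(p_y, p_x) ≈ -38.40°.

≈ 36°N, 38°W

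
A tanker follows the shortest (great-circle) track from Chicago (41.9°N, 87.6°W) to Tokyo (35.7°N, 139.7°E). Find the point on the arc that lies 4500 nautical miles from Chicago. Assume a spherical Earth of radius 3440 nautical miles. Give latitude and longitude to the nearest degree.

≈ (49°N, 153°E)

Convert each endpoint to a unit vector on the sphere (x = cos φ cos λ, y = cos φ sin λ, z = sin φ).
The central angle between the endpoints is δ = arccos(p₁·p₂) ≈ 1.591 rad (91.2°). The total great-circle distance is δ·R ≈ 1.591 × 3440 ≈ 5473 nmi, so the target fraction is f = 4500/5473 ≈ 0.822.
Interpolate at f ≈ 0.822 with slerp weights a = sin((1−f)δ)/sin δ ≈ 0.279, b = sin(fδ)/sin δ ≈ 0.966.
p = a·p₁ + b·p₂ ≈ (-0.590, 0.300, 0.750); φ = arcsin(p_z) ≈ 48.60°, λ = atan2(p_y, p_x) ≈ 153.05°.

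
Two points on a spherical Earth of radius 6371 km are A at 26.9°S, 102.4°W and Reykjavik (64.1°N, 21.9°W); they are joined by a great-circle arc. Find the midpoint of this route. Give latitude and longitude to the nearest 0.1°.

≈ 23.0°N, 78.3°W

Convert each endpoint to a unit vector on the sphere (x = cos φ cos λ, y = cos φ sin λ, z = sin φ).
The central angle between the endpoints is δ = arccos(p₁·p₂) ≈ 1.921 rad (110.0°).
Interpolate at f = 1/2 with slerp weights a = sin((1−f)δ)/sin δ ≈ 0.872, b = sin(fδ)/sin δ ≈ 0.872.
p = a·p₁ + b·p₂ ≈ (0.186, -0.902, 0.390); φ = arcsin(p_z) ≈ 22.95°, λ = atan2(p_y, p_x) ≈ -78.32°.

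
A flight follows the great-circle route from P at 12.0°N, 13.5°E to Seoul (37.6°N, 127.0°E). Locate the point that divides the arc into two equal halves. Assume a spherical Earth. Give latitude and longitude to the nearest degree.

≈ 40°N, 61°E

From cos δ = sin φ₁ sin φ₂ + cos φ₁ cos φ₂ cos Δλ, the central angle is δ ≈ 1.754 rad (100.5°).
Interpolate at f = 1/2 with slerp weights a = sin((1−f)δ)/sin δ ≈ 0.782, b = sin(fδ)/sin δ ≈ 0.782.
p = a·p₁ + b·p₂ ≈ (0.371, 0.673, 0.640); φ = arcsin(p_z) ≈ 39.76°, λ = atan2(p_y, p_x) ≈ 61.15°.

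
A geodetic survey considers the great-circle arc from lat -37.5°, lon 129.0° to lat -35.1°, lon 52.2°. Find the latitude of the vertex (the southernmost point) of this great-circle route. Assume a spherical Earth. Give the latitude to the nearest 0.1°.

≈ -43.2°

The great circle lies in the plane with unit normal n̂ = (p₁ × p₂)/|p₁ × p₂|.
Here n̂_z ≈ -0.729; the vertex latitude is φ_max = arccos|n̂_z| ≈ 43.2°.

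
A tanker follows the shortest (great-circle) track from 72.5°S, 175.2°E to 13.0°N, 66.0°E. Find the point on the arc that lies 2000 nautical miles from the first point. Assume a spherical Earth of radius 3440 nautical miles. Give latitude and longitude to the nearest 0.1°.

≈ 57.0°S, 97.9°E

Convert each endpoint to a unit vector on the sphere (x = cos φ cos λ, y = cos φ sin λ, z = sin φ).
The central angle between the endpoints is δ = arccos(p₁·p₂) ≈ 1.887 rad (108.1°). The total great-circle distance is δ·R ≈ 1.887 × 3440 ≈ 6491 nmi, so the target fraction is f = 2000/6491 ≈ 0.308.
Interpolate at f ≈ 0.308 with slerp weights a = sin((1−f)δ)/sin δ ≈ 1.015, b = sin(fδ)/sin δ ≈ 0.578.
p = a·p₁ + b·p₂ ≈ (-0.075, 0.540, -0.838); φ = arcsin(p_z) ≈ -56.97°, λ = atan2(p_y, p_x) ≈ 97.93°.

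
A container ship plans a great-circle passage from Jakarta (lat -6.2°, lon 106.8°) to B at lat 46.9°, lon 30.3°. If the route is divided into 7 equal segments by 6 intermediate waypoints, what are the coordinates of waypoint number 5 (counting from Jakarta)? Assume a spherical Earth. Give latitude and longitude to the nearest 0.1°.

Convert each endpoint to a unit vector on the sphere (x = cos φ cos λ, y = cos φ sin λ, z = sin φ).
The central angle between the endpoints is δ = arccos(p₁·p₂) ≈ 1.491 rad (85.4°).
Interpolate at f = 5/7 with slerp weights a = sin((1−f)δ)/sin δ ≈ 0.415, b = sin(fδ)/sin δ ≈ 0.878.
p = a·p₁ + b·p₂ ≈ (0.399, 0.697, 0.596); φ = arcsin(p_z) ≈ 36.58°, λ = atan2(p_y, p_x) ≈ 60.24°.

≈ lat 36.6°, lon 60.2°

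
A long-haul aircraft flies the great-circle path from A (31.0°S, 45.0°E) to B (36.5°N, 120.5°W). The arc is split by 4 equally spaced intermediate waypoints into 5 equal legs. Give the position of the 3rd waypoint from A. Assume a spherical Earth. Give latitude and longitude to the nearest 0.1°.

≈ (29.5°N, 38.9°W)

Write both endpoints as unit vectors p₁, p₂ with components (cos φ cos λ, cos φ sin λ, sin φ).
The central angle between the endpoints is δ = arccos(p₁·p₂) ≈ 2.911 rad (166.8°).
Interpolate at f = 3/5 with slerp weights a = sin((1−f)δ)/sin δ ≈ 4.013, b = sin(fδ)/sin δ ≈ 4.301.
p = a·p₁ + b·p₂ ≈ (0.677, -0.547, 0.492); φ = arcsin(p_z) ≈ 29.47°, λ = atan2(p_y, p_x) ≈ -38.95°.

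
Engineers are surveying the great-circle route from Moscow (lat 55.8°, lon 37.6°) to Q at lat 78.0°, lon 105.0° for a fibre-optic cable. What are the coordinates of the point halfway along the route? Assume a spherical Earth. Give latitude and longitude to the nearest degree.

≈ lat 70°, lon 54°

Write both endpoints as unit vectors p₁, p₂ with components (cos φ cos λ, cos φ sin λ, sin φ).
The central angle between the endpoints is δ = arccos(p₁·p₂) ≈ 0.547 rad (31.4°).
Interpolate at f = 1/2 with slerp weights a = sin((1−f)δ)/sin δ ≈ 0.519, b = sin(fδ)/sin δ ≈ 0.519.
p = a·p₁ + b·p₂ ≈ (0.203, 0.282, 0.938); φ = arcsin(p_z) ≈ 69.64°, λ = atan2(p_y, p_x) ≈ 54.25°.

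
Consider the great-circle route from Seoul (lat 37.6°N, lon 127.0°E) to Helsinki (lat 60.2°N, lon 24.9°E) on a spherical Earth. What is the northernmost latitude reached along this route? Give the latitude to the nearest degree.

≈ 65°N

The great circle lies in the plane with unit normal n̂ = (p₁ × p₂)/|p₁ × p₂|.
Here n̂_z ≈ -0.430; the vertex latitude is φ_max = arccos|n̂_z| ≈ 64.5°.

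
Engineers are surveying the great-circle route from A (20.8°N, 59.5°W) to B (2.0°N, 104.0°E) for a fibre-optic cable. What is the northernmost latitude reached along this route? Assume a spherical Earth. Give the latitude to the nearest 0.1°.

≈ 55.5°N

The great circle lies in the plane with unit normal n̂ = (p₁ × p₂)/|p₁ × p₂|.
Here n̂_z ≈ +0.566; the vertex latitude is φ_max = arccos|n̂_z| ≈ 55.5°.
Check via Clairaut: cos φ_max = |cos φ₁| · sin C = cos(20.8°)·sin(37.3°) ≈ 0.566, again giving ≈ 55.5°.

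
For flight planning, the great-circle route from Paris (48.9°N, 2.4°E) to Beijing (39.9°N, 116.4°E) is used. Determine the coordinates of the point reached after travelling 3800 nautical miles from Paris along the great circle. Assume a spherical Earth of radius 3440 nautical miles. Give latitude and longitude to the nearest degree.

Convert each endpoint to a unit vector on the sphere (x = cos φ cos λ, y = cos φ sin λ, z = sin φ).
The central angle between the endpoints is δ = arccos(p₁·p₂) ≈ 1.289 rad (73.8°). The total great-circle distance is δ·R ≈ 1.289 × 3440 ≈ 4434 nmi, so the target fraction is f = 3800/4434 ≈ 0.857.
Interpolate at f ≈ 0.857 with slerp weights a = sin((1−f)δ)/sin δ ≈ 0.191, b = sin(fδ)/sin δ ≈ 0.930.
p = a·p₁ + b·p₂ ≈ (-0.192, 0.644, 0.740); φ = arcsin(p_z) ≈ 47.75°, λ = atan2(p_y, p_x) ≈ 106.59°.

≈ 48°N, 107°E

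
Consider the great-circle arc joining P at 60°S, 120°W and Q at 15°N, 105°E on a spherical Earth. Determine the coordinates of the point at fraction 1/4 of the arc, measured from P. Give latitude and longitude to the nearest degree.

The haversine formula gives a central angle δ ≈ 2.172 rad (124.4°) between the endpoints.
Interpolate at f = 1/4 with slerp weights a = sin((1−f)δ)/sin δ ≈ 1.211, b = sin(fδ)/sin δ ≈ 0.627.
p = a·p₁ + b·p₂ ≈ (-0.459, 0.060, -0.886); φ = arcsin(p_z) ≈ -62.40°, λ = atan2(p_y, p_x) ≈ 172.51°.

≈ 62°S, 173°E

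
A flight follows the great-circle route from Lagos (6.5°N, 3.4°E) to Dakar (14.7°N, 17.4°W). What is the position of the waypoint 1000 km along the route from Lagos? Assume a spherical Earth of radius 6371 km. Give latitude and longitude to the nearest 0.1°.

Write both endpoints as unit vectors p₁, p₂ with components (cos φ cos λ, cos φ sin λ, sin φ).
The central angle between the endpoints is δ = arccos(p₁·p₂) ≈ 0.384 rad (22.0°). The total great-circle distance is δ·R ≈ 0.384 × 6371 ≈ 2447 km, so the target fraction is f = 1000/2447 ≈ 0.409.
Interpolate at f ≈ 0.409 with slerp weights a = sin((1−f)δ)/sin δ ≈ 0.601, b = sin(fδ)/sin δ ≈ 0.417.
p = a·p₁ + b·p₂ ≈ (0.981, -0.085, 0.174); φ = arcsin(p_z) ≈ 10.01°, λ = atan2(p_y, p_x) ≈ -4.97°.

≈ 10.0°N, 5.0°W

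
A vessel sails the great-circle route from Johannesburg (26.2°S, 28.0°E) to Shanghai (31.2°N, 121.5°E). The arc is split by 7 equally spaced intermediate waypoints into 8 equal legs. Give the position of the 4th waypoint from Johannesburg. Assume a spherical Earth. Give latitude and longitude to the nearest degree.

From cos δ = sin φ₁ sin φ₂ + cos φ₁ cos φ₂ cos Δλ, the central angle is δ ≈ 1.850 rad (106.0°).
Interpolate at f = 4/8 with slerp weights a = sin((1−f)δ)/sin δ ≈ 0.831, b = sin(fδ)/sin δ ≈ 0.831.
p = a·p₁ + b·p₂ ≈ (0.287, 0.956, 0.064); φ = arcsin(p_z) ≈ 3.64°, λ = atan2(p_y, p_x) ≈ 73.29°.

≈ 4°N, 73°E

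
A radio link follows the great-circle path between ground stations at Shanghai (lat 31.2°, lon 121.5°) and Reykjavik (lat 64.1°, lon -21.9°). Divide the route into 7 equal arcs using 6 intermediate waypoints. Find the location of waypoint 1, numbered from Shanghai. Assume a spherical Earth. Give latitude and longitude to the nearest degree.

≈ lat 42°, lon 117°

Write both endpoints as unit vectors p₁, p₂ with components (cos φ cos λ, cos φ sin λ, sin φ).
The central angle between the endpoints is δ = arccos(p₁·p₂) ≈ 1.404 rad (80.4°).
Interpolate at f = 1/7 with slerp weights a = sin((1−f)δ)/sin δ ≈ 0.946, b = sin(fδ)/sin δ ≈ 0.202.
p = a·p₁ + b·p₂ ≈ (-0.341, 0.657, 0.672); φ = arcsin(p_z) ≈ 42.22°, λ = atan2(p_y, p_x) ≈ 117.43°.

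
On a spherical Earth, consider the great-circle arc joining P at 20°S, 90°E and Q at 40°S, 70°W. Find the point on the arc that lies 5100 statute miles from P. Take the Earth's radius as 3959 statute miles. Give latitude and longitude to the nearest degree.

The haversine formula gives a central angle δ ≈ 2.045 rad (117.2°) between the endpoints. The total great-circle distance is δ·R ≈ 2.045 × 3959 ≈ 8096 mi, so the target fraction is f = 5100/8096 ≈ 0.630.
Interpolate at f ≈ 0.630 with slerp weights a = sin((1−f)δ)/sin δ ≈ 0.772, b = sin(fδ)/sin δ ≈ 1.079.
p = a·p₁ + b·p₂ ≈ (0.283, -0.052, -0.958); φ = arcsin(p_z) ≈ -73.29°, λ = atan2(p_y, p_x) ≈ -10.39°.

≈ 73°S, 10°W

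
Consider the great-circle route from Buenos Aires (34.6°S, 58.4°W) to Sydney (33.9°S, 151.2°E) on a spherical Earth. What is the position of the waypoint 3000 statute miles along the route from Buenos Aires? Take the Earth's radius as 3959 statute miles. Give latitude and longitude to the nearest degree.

≈ 68°S, 109°W

The haversine formula gives a central angle δ ≈ 1.852 rad (106.1°) between the endpoints. The total great-circle distance is δ·R ≈ 1.852 × 3959 ≈ 7331 mi, so the target fraction is f = 3000/7331 ≈ 0.409.
Interpolate at f ≈ 0.409 with slerp weights a = sin((1−f)δ)/sin δ ≈ 0.925, b = sin(fδ)/sin δ ≈ 0.715.
p = a·p₁ + b·p₂ ≈ (-0.121, -0.362, -0.924); φ = arcsin(p_z) ≈ -67.54°, λ = atan2(p_y, p_x) ≈ -108.53°.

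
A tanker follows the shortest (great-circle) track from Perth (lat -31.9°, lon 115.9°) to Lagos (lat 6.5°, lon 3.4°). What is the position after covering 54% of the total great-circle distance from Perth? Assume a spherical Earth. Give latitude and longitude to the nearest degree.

≈ lat -20°, lon 49°

From cos δ = sin φ₁ sin φ₂ + cos φ₁ cos φ₂ cos Δλ, the central angle is δ ≈ 1.963 rad (112.5°).
Interpolate at f = 0.54 with slerp weights a = sin((1−f)δ)/sin δ ≈ 0.850, b = sin(fδ)/sin δ ≈ 0.944.
p = a·p₁ + b·p₂ ≈ (0.621, 0.705, -0.342); φ = arcsin(p_z) ≈ -20.01°, λ = atan2(p_y, p_x) ≈ 48.60°.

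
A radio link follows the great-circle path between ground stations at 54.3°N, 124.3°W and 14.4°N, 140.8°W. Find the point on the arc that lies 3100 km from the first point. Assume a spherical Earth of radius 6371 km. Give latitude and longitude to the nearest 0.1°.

The haversine formula gives a central angle δ ≈ 0.732 rad (41.9°) between the endpoints. The total great-circle distance is δ·R ≈ 0.732 × 6371 ≈ 4663 km, so the target fraction is f = 3100/4663 ≈ 0.665.
Interpolate at f ≈ 0.665 with slerp weights a = sin((1−f)δ)/sin δ ≈ 0.363, b = sin(fδ)/sin δ ≈ 0.700.
p = a·p₁ + b·p₂ ≈ (-0.645, -0.604, 0.469); φ = arcsin(p_z) ≈ 27.98°, λ = atan2(p_y, p_x) ≈ -136.89°.

≈ 28.0°N, 136.9°W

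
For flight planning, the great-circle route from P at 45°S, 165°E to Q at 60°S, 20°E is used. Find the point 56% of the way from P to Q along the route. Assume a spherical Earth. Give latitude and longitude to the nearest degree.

Write both endpoints as unit vectors p₁, p₂ with components (cos φ cos λ, cos φ sin λ, sin φ).
The central angle between the endpoints is δ = arccos(p₁·p₂) ≈ 1.242 rad (71.2°).
Interpolate at f = 0.56 with slerp weights a = sin((1−f)δ)/sin δ ≈ 0.549, b = sin(fδ)/sin δ ≈ 0.677.
p = a·p₁ + b·p₂ ≈ (-0.057, 0.216, -0.975); φ = arcsin(p_z) ≈ -77.08°, λ = atan2(p_y, p_x) ≈ 104.75°.

≈ 77°S, 105°E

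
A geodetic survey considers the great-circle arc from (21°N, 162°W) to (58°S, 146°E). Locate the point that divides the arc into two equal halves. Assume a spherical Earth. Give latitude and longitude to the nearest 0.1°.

Convert each endpoint to a unit vector on the sphere (x = cos φ cos λ, y = cos φ sin λ, z = sin φ).
The central angle between the endpoints is δ = arccos(p₁·p₂) ≈ 1.570 rad (90.0°).
Interpolate at f = 1/2 with slerp weights a = sin((1−f)δ)/sin δ ≈ 0.707, b = sin(fδ)/sin δ ≈ 0.707.
p = a·p₁ + b·p₂ ≈ (-0.938, 0.006, -0.346); φ = arcsin(p_z) ≈ -20.25°, λ = atan2(p_y, p_x) ≈ 179.66°.

≈ (20.3°S, 179.7°E)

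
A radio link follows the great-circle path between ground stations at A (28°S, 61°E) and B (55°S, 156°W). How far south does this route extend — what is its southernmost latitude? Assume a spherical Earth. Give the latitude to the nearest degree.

The great circle lies in the plane with unit normal n̂ = (p₁ × p₂)/|p₁ × p₂|.
Here n̂_z ≈ +0.305; the vertex latitude is φ_max = arccos|n̂_z| ≈ 72.3°.

≈ 72°S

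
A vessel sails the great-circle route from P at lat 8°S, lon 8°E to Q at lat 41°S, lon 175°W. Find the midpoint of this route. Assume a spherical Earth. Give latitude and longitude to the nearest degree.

The haversine formula gives a central angle δ ≈ 2.285 rad (130.9°) between the endpoints.
Interpolate at f = 1/2 with slerp weights a = sin((1−f)δ)/sin δ ≈ 1.204, b = sin(fδ)/sin δ ≈ 1.204.
p = a·p₁ + b·p₂ ≈ (0.275, 0.087, -0.957); φ = arcsin(p_z) ≈ -73.22°, λ = atan2(p_y, p_x) ≈ 17.48°.

≈ lat 73°S, lon 17°E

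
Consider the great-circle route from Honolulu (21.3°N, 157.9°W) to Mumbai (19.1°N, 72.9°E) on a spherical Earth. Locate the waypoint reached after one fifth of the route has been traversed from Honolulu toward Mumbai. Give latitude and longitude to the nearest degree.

Convert each endpoint to a unit vector on the sphere (x = cos φ cos λ, y = cos φ sin λ, z = sin φ).
The central angle between the endpoints is δ = arccos(p₁·p₂) ≈ 2.024 rad (115.9°).
Interpolate at f = 1/5 with slerp weights a = sin((1−f)δ)/sin δ ≈ 1.111, b = sin(fδ)/sin δ ≈ 0.438.
p = a·p₁ + b·p₂ ≈ (-0.837, 0.006, 0.547); φ = arcsin(p_z) ≈ 33.15°, λ = atan2(p_y, p_x) ≈ 179.58°.

≈ 33°N, 180°E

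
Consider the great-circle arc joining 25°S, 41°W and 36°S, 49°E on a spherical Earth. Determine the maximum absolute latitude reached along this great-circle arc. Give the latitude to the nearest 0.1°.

≈ 40.8°S

The great circle lies in the plane with unit normal n̂ = (p₁ × p₂)/|p₁ × p₂|.
Here n̂_z ≈ +0.757; the vertex latitude is φ_max = arccos|n̂_z| ≈ 40.8°.
Check via Clairaut: cos φ_max = |cos φ₁| · sin C = cos(25.0°)·sin(123.4°) ≈ 0.757, again giving ≈ 40.8°.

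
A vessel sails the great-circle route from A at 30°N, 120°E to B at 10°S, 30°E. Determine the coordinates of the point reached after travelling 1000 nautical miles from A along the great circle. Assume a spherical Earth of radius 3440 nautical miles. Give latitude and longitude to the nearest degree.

From cos δ = sin φ₁ sin φ₂ + cos φ₁ cos φ₂ cos Δλ, the central angle is δ ≈ 1.658 rad (95.0°). The total great-circle distance is δ·R ≈ 1.658 × 3440 ≈ 5703 nmi, so the target fraction is f = 1000/5703 ≈ 0.175.
Interpolate at f ≈ 0.175 with slerp weights a = sin((1−f)δ)/sin δ ≈ 0.983, b = sin(fδ)/sin δ ≈ 0.288.
p = a·p₁ + b·p₂ ≈ (-0.180, 0.879, 0.442); φ = arcsin(p_z) ≈ 26.20°, λ = atan2(p_y, p_x) ≈ 101.59°.

≈ 26°N, 102°E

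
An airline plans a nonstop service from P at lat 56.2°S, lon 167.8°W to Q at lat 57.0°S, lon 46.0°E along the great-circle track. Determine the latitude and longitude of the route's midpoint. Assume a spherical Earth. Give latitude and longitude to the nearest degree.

Write both endpoints as unit vectors p₁, p₂ with components (cos φ cos λ, cos φ sin λ, sin φ).
The central angle between the endpoints is δ = arccos(p₁·p₂) ≈ 1.109 rad (63.6°).
Interpolate at f = 1/2 with slerp weights a = sin((1−f)δ)/sin δ ≈ 0.588, b = sin(fδ)/sin δ ≈ 0.588.
p = a·p₁ + b·p₂ ≈ (-0.097, 0.161, -0.982); φ = arcsin(p_z) ≈ -79.14°, λ = atan2(p_y, p_x) ≈ 121.10°.

≈ lat 79°S, lon 121°E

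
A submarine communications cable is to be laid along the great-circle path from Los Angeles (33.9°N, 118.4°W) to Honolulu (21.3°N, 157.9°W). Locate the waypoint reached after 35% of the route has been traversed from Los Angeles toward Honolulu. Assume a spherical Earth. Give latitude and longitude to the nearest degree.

Write both endpoints as unit vectors p₁, p₂ with components (cos φ cos λ, cos φ sin λ, sin φ).
The central angle between the endpoints is δ = arccos(p₁·p₂) ≈ 0.645 rad (36.9°).
Interpolate at f = 0.35 with slerp weights a = sin((1−f)δ)/sin δ ≈ 0.677, b = sin(fδ)/sin δ ≈ 0.372.
p = a·p₁ + b·p₂ ≈ (-0.589, -0.625, 0.513); φ = arcsin(p_z) ≈ 30.86°, λ = atan2(p_y, p_x) ≈ -133.29°.

≈ (31°N, 133°W)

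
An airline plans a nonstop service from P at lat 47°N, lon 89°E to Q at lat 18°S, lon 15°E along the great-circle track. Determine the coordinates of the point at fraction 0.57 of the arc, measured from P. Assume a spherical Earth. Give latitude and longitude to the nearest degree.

≈ lat 13°N, lon 41°E

From cos δ = sin φ₁ sin φ₂ + cos φ₁ cos φ₂ cos Δλ, the central angle is δ ≈ 1.618 rad (92.7°).
Interpolate at f = 0.57 with slerp weights a = sin((1−f)δ)/sin δ ≈ 0.642, b = sin(fδ)/sin δ ≈ 0.798.
p = a·p₁ + b·p₂ ≈ (0.741, 0.634, 0.223); φ = arcsin(p_z) ≈ 12.87°, λ = atan2(p_y, p_x) ≈ 40.56°.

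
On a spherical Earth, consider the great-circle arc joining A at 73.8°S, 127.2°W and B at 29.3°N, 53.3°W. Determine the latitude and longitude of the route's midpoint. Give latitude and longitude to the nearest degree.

≈ 26°S, 69°W

The haversine formula gives a central angle δ ≈ 1.985 rad (113.7°) between the endpoints.
Interpolate at f = 1/2 with slerp weights a = sin((1−f)δ)/sin δ ≈ 0.915, b = sin(fδ)/sin δ ≈ 0.915.
p = a·p₁ + b·p₂ ≈ (0.322, -0.843, -0.431); φ = arcsin(p_z) ≈ -25.52°, λ = atan2(p_y, p_x) ≈ -69.07°.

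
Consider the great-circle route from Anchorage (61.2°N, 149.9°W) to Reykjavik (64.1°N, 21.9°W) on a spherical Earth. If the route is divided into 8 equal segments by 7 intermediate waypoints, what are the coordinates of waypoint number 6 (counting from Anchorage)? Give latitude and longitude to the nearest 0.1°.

≈ 73.5°N, 44.0°W

Write both endpoints as unit vectors p₁, p₂ with components (cos φ cos λ, cos φ sin λ, sin φ).
The central angle between the endpoints is δ = arccos(p₁·p₂) ≈ 0.852 rad (48.8°).
Interpolate at f = 6/8 with slerp weights a = sin((1−f)δ)/sin δ ≈ 0.281, b = sin(fδ)/sin δ ≈ 0.792.
p = a·p₁ + b·p₂ ≈ (0.204, -0.197, 0.959); φ = arcsin(p_z) ≈ 73.52°, λ = atan2(p_y, p_x) ≈ -43.98°.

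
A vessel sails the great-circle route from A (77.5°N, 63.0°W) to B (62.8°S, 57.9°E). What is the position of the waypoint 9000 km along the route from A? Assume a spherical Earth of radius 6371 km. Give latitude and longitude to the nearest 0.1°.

≈ (10.0°N, 30.2°E)

Convert each endpoint to a unit vector on the sphere (x = cos φ cos λ, y = cos φ sin λ, z = sin φ).
The central angle between the endpoints is δ = arccos(p₁·p₂) ≈ 2.737 rad (156.8°). The total great-circle distance is δ·R ≈ 2.737 × 6371 ≈ 17435 km, so the target fraction is f = 9000/17435 ≈ 0.516.
Interpolate at f ≈ 0.516 with slerp weights a = sin((1−f)δ)/sin δ ≈ 2.462, b = sin(fδ)/sin δ ≈ 2.507.
p = a·p₁ + b·p₂ ≈ (0.851, 0.496, 0.174); φ = arcsin(p_z) ≈ 10.00°, λ = atan2(p_y, p_x) ≈ 30.24°.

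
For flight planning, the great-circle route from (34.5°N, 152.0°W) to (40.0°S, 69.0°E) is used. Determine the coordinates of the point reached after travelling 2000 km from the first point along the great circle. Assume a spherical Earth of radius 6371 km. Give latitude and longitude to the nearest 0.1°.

Write both endpoints as unit vectors p₁, p₂ with components (cos φ cos λ, cos φ sin λ, sin φ).
The central angle between the endpoints is δ = arccos(p₁·p₂) ≈ 2.569 rad (147.2°). The total great-circle distance is δ·R ≈ 2.569 × 6371 ≈ 16368 km, so the target fraction is f = 2000/16368 ≈ 0.122.
Interpolate at f ≈ 0.122 with slerp weights a = sin((1−f)δ)/sin δ ≈ 1.430, b = sin(fδ)/sin δ ≈ 0.570.
p = a·p₁ + b·p₂ ≈ (-0.884, -0.146, 0.444); φ = arcsin(p_z) ≈ 26.34°, λ = atan2(p_y, p_x) ≈ -170.64°.

≈ (26.3°N, 170.6°W)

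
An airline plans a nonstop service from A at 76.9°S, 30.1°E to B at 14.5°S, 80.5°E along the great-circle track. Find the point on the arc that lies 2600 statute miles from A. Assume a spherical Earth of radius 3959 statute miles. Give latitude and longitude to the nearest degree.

Write both endpoints as unit vectors p₁, p₂ with components (cos φ cos λ, cos φ sin λ, sin φ).
The central angle between the endpoints is δ = arccos(p₁·p₂) ≈ 1.177 rad (67.4°). The total great-circle distance is δ·R ≈ 1.177 × 3959 ≈ 4660 mi, so the target fraction is f = 2600/4660 ≈ 0.558.
Interpolate at f ≈ 0.558 with slerp weights a = sin((1−f)δ)/sin δ ≈ 0.538, b = sin(fδ)/sin δ ≈ 0.661.
p = a·p₁ + b·p₂ ≈ (0.211, 0.692, -0.690); φ = arcsin(p_z) ≈ -43.62°, λ = atan2(p_y, p_x) ≈ 73.04°.

≈ 44°S, 73°E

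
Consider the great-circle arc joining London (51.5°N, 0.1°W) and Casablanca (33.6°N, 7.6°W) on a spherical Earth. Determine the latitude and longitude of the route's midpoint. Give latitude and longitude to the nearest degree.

Write both endpoints as unit vectors p₁, p₂ with components (cos φ cos λ, cos φ sin λ, sin φ).
The central angle between the endpoints is δ = arccos(p₁·p₂) ≈ 0.327 rad (18.7°).
Interpolate at f = 1/2 with slerp weights a = sin((1−f)δ)/sin δ ≈ 0.507, b = sin(fδ)/sin δ ≈ 0.507.
p = a·p₁ + b·p₂ ≈ (0.734, -0.056, 0.677); φ = arcsin(p_z) ≈ 42.61°, λ = atan2(p_y, p_x) ≈ -4.39°.

≈ 43°N, 4°W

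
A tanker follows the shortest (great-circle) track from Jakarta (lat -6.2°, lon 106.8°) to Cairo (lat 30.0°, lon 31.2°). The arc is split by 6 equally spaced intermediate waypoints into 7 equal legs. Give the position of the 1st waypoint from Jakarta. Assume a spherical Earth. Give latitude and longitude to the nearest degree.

Write both endpoints as unit vectors p₁, p₂ with components (cos φ cos λ, cos φ sin λ, sin φ).
The central angle between the endpoints is δ = arccos(p₁·p₂) ≈ 1.410 rad (80.8°).
Interpolate at f = 1/7 with slerp weights a = sin((1−f)δ)/sin δ ≈ 0.947, b = sin(fδ)/sin δ ≈ 0.203.
p = a·p₁ + b·p₂ ≈ (-0.122, 0.993, -0.001); φ = arcsin(p_z) ≈ -0.06°, λ = atan2(p_y, p_x) ≈ 97.01°.

≈ lat 0°, lon 97°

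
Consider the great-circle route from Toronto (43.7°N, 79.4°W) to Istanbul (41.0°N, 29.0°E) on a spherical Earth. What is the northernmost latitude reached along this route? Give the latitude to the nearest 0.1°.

≈ 57.4°N

The great circle lies in the plane with unit normal n̂ = (p₁ × p₂)/|p₁ × p₂|.
Here n̂_z ≈ +0.539; the vertex latitude is φ_max = arccos|n̂_z| ≈ 57.4°.
Check via Clairaut: cos φ_max = |cos φ₁| · sin C = cos(43.7°)·sin(48.3°) ≈ 0.539, again giving ≈ 57.4°.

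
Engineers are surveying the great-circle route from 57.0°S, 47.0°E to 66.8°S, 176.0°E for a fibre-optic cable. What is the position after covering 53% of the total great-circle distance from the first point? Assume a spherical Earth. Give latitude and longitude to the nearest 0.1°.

Convert each endpoint to a unit vector on the sphere (x = cos φ cos λ, y = cos φ sin λ, z = sin φ).
The central angle between the endpoints is δ = arccos(p₁·p₂) ≈ 0.882 rad (50.5°).
Interpolate at f = 0.53 with slerp weights a = sin((1−f)δ)/sin δ ≈ 0.522, b = sin(fδ)/sin δ ≈ 0.584.
p = a·p₁ + b·p₂ ≈ (-0.036, 0.224, -0.974); φ = arcsin(p_z) ≈ -76.90°, λ = atan2(p_y, p_x) ≈ 99.04°.

≈ 76.9°S, 99.0°E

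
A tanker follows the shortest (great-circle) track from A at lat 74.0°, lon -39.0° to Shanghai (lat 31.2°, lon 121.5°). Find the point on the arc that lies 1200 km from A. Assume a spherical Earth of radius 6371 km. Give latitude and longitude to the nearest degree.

≈ lat 83°, lon -10°

The haversine formula gives a central angle δ ≈ 1.291 rad (74.0°) between the endpoints. The total great-circle distance is δ·R ≈ 1.291 × 6371 ≈ 8228 km, so the target fraction is f = 1200/8228 ≈ 0.146.
Interpolate at f ≈ 0.146 with slerp weights a = sin((1−f)δ)/sin δ ≈ 0.929, b = sin(fδ)/sin δ ≈ 0.195.
p = a·p₁ + b·p₂ ≈ (0.112, -0.019, 0.994); φ = arcsin(p_z) ≈ 83.48°, λ = atan2(p_y, p_x) ≈ -9.65°.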